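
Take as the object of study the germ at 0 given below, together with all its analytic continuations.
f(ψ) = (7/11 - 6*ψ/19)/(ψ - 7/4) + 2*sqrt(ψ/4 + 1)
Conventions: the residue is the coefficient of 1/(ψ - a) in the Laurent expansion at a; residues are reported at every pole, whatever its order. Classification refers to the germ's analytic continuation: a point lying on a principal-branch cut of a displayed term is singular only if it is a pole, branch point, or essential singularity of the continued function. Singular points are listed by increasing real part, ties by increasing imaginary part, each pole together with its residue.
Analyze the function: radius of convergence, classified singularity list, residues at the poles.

Denominator factor (ψ - 7/4): pole of order 1 at 7/4, modulus 7/4.
Branch term (2)*sqrt(1 - ψ/(-4)): its argument vanishes at ψ = -4, a square-root branch point, modulus 4.
The radius of convergence is the smallest modulus among the singular points: 7/4.
The branch term is analytic at 7/4 and contributes nothing to the residue; only the rational part matters.
At the order-1 pole 7/4 set g(ψ) = (ψ - (7/4))*(rational part) = 7/11 - 6*ψ/19.
Simple pole: residue = g(a) at a = 7/4, which is 35/418.
List the singular points by increasing real part (a conjugate pair: the negative imaginary part first).

Radius of convergence at 0: 7/4.
At -4: an algebraic (square-root) branch point.
At 7/4: a pole of order 1; residue 35/418.


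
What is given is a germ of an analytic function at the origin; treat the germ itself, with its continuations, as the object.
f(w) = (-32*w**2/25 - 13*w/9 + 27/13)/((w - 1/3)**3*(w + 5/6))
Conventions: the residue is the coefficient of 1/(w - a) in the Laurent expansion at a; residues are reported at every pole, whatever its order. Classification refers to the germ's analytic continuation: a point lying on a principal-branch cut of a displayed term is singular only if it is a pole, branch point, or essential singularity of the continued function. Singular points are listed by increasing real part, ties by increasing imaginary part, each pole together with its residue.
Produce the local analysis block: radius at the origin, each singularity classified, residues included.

Denominator factor (w + 5/6): pole of order 1 at -5/6, modulus 5/6.
Denominator factor (w - 1/3)^3: pole of order 3 at 1/3, modulus 1/3.
The radius of convergence is the smallest modulus among the singular points: 1/3.
At the order-1 pole -5/6 set g(w) = (w - (-5/6))*f(w) = (-32*w**2/25 - 13*w/9 + 27/13)/(w - 1/3)**3.
Simple pole: residue = g(a) at a = -5/6, which is -6716/4459.
At the order-3 pole 1/3 set g(w) = (w - (1/3))^3*f(w) = (-32*w**2/25 - 13*w/9 + 27/13)/(w + 5/6).
Order-3 pole: residue = g''(a)/2; g''(1/3) = 13432/4459, so the residue is 6716/4459.
List the singular points by increasing real part (a conjugate pair: the negative imaginary part first).

Radius of convergence at 0: 1/3.
At -5/6: a pole of order 1; residue -6716/4459.
At 1/3: a pole of order 3; residue 6716/4459.


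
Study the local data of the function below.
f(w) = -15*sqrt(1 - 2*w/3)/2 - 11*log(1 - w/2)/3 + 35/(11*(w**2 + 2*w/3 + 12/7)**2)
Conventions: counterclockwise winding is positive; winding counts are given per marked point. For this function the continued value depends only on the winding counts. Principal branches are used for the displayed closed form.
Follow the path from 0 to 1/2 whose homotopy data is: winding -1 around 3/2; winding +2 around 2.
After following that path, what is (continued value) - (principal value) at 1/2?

The rational part is single-valued and drops out of the difference; each branch term changes only by its own monodromy.
(-15/2)*sqrt(1 - w/(3/2)): winding -1 is odd, the square root flips sign, contributing -2*(-15/2)*sqrt(1 - (1/2)/(3/2)) = -2*(-15/2)*sqrt(2/3) = (5)*sqrt(6).
(-11/3)*log(1 - w/(2)): each positive loop around 2 adds 2*pi*i to the log, so winding +2 contributes (-11/3)*(2)*2*pi*i = -(44/3)*pi*i.
Summing the contributions at w = 1/2 gives ((5)*sqrt(6)) - ((44/3)*pi)*i.

Continued minus principal equals ((5)*sqrt(6)) - ((44/3)*pi)*i.


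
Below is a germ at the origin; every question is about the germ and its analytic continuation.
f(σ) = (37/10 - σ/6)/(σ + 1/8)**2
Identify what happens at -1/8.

The denominator factor σ + 1/8 vanishes at -1/8 and appears to the power 2; the numerator there equals 893/240, nonzero, and no other factor vanishes.
Hence a pole whose order is the multiplicity, 2.

The point is a pole of order 2.


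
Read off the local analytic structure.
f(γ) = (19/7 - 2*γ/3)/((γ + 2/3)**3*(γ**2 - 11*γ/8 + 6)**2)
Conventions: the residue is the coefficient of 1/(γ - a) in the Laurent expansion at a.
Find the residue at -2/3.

The residue is -8410716/6904170875.

At the order-3 pole -2/3 set g(γ) = (γ - (-2/3))^3*f(γ) = (19/7 - 2*γ/3)/(γ**2 - 11*γ/8 + 6)**2.
Order-3 pole: residue = g''(a)/2; g''(-2/3) = -16821432/6904170875, so the residue is -8410716/6904170875.


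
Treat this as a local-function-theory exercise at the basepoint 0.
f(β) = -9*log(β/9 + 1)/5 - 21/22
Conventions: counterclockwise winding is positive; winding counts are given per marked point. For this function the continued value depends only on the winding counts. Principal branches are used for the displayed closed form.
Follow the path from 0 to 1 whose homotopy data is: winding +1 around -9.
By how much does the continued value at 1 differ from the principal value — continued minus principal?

Continued minus principal equals -(18/5)*pi*i.

The rational part is single-valued and drops out of the difference; each branch term changes only by its own monodromy.
(-9/5)*log(1 - β/(-9)): each positive loop around -9 adds 2*pi*i to the log, so winding +1 contributes (-9/5)*(1)*2*pi*i = -(18/5)*pi*i.
Summing the contributions at β = 1 gives -(18/5)*pi*i.


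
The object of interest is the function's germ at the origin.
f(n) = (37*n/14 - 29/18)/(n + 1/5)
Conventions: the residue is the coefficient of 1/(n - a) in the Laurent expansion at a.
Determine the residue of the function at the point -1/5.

At the order-1 pole -1/5 set g(n) = (n - (-1/5))*f(n) = 37*n/14 - 29/18.
Simple pole: residue = g(a) at a = -1/5, which is -674/315.

The residue is -674/315.


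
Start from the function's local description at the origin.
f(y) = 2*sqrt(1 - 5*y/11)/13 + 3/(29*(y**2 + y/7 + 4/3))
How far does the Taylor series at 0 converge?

The radius of convergence is (2/3)*sqrt(3).

Denominator factor (y**2 + y/7 + 4/3): discriminant -781/147, complex-conjugate roots (-1/14) + ((1/42)*sqrt(2343))*i and (-1/14) - ((1/42)*sqrt(2343))*i; poles of order 1, moduli (2/3)*sqrt(3) and (2/3)*sqrt(3).
Branch term (2/13)*sqrt(1 - y/(11/5)): its argument vanishes at y = 11/5, a square-root branch point, modulus 11/5.
The radius of convergence is the smallest modulus among the singular points: (2/3)*sqrt(3).


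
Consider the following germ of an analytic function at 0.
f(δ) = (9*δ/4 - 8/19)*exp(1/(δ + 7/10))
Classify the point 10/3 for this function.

The point is a regular point.

There is no denominator, hence no pole anywhere.
The essential point of exp(1/(δ - (-7/10))) is -7/10, not 10/3.
So the germ continues analytically to 10/3.


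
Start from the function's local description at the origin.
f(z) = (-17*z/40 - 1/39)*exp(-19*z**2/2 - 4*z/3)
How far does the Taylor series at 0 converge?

The radius of convergence is infinite.

The factor exp(-19*z**2/2 - 4*z/3) is entire and contributes no finite singular point.
The polynomial part has no poles.
No finite singular points: the Taylor series at 0 converges everywhere.


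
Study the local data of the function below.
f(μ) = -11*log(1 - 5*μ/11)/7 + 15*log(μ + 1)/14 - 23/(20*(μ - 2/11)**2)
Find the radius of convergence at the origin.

Denominator factor (μ - 2/11)^2: pole of order 2 at 2/11, modulus 2/11.
Branch term (15/14)*log(1 - μ/(-1)): its argument vanishes at μ = -1, a logarithmic branch point, modulus 1.
Branch term (-11/7)*log(1 - μ/(11/5)): its argument vanishes at μ = 11/5, a logarithmic branch point, modulus 11/5.
The radius of convergence is the smallest modulus among the singular points: 2/11.

The radius of convergence is 2/11.


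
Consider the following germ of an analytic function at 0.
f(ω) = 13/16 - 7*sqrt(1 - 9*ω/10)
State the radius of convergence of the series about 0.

Branch term (-7)*sqrt(1 - ω/(10/9)): its argument vanishes at ω = 10/9, a square-root branch point, modulus 10/9.
The radius of convergence is the smallest modulus among the singular points: 10/9.

The radius of convergence is 10/9.


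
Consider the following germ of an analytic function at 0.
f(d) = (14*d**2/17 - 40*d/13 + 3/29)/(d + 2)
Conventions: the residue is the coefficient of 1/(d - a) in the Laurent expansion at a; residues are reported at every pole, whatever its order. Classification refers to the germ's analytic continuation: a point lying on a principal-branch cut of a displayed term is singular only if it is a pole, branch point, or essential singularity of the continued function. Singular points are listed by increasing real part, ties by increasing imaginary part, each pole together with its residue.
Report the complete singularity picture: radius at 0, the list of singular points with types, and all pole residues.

Denominator factor (d + 2): pole of order 1 at -2, modulus 2.
The radius of convergence is the smallest modulus among the singular points: 2.
At the order-1 pole -2 set g(d) = (d - (-2))*f(d) = 14*d**2/17 - 40*d/13 + 3/29.
Simple pole: residue = g(a) at a = -2, which is 61215/6409.

Radius of convergence at 0: 2.
At -2: a pole of order 1; residue 61215/6409.


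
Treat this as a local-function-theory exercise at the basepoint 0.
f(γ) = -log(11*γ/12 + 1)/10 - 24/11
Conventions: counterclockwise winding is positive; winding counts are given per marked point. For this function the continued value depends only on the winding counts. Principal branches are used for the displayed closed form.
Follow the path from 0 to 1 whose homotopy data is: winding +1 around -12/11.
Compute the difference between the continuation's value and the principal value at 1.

Continued minus principal equals -(1/5)*pi*i.

The rational part is single-valued and drops out of the difference; each branch term changes only by its own monodromy.
(-1/10)*log(1 - γ/(-12/11)): each positive loop around -12/11 adds 2*pi*i to the log, so winding +1 contributes (-1/10)*(1)*2*pi*i = -(1/5)*pi*i.
Summing the contributions at γ = 1 gives -(1/5)*pi*i.


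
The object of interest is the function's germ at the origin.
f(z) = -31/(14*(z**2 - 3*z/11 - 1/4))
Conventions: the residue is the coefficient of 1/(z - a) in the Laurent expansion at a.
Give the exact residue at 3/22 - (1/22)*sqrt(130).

The residue is (341/1820)*sqrt(130).

The factor z**2 - 3*z/11 - 1/4 splits as (z - a)(z - a') with a = 3/22 - (1/22)*sqrt(130), a' = 3/22 + (1/22)*sqrt(130). At the order-1 pole a set g(z) = (z - a)*f(z) = [-31/14] / (z - a').
Simple pole: residue = g(a) at a = 3/22 - (1/22)*sqrt(130), which is (341/1820)*sqrt(130).


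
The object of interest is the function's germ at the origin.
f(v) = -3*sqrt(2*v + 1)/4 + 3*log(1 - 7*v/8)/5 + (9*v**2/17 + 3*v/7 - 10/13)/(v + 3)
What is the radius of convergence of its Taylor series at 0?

Denominator factor (v + 3): pole of order 1 at -3, modulus 3.
Branch term (3/5)*log(1 - v/(8/7)): its argument vanishes at v = 8/7, a logarithmic branch point, modulus 8/7.
Branch term (-3/4)*sqrt(1 - v/(-1/2)): its argument vanishes at v = -1/2, a square-root branch point, modulus 1/2.
The radius of convergence is the smallest modulus among the singular points: 1/2.

The radius of convergence is 1/2.


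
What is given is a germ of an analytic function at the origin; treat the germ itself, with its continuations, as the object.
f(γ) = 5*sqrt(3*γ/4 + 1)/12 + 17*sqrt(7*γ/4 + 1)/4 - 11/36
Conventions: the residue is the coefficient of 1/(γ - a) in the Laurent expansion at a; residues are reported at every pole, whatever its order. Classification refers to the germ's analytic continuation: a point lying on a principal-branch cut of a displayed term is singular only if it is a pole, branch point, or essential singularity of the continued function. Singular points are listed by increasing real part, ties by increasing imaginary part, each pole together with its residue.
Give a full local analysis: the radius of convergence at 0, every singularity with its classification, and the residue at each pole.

Radius of convergence at 0: 4/7.
At -4/3: an algebraic (square-root) branch point.
At -4/7: an algebraic (square-root) branch point.

Branch term (17/4)*sqrt(1 - γ/(-4/7)): its argument vanishes at γ = -4/7, a square-root branch point, modulus 4/7.
Branch term (5/12)*sqrt(1 - γ/(-4/3)): its argument vanishes at γ = -4/3, a square-root branch point, modulus 4/3.
The radius of convergence is the smallest modulus among the singular points: 4/7.
List the singular points by increasing real part (a conjugate pair: the negative imaginary part first).


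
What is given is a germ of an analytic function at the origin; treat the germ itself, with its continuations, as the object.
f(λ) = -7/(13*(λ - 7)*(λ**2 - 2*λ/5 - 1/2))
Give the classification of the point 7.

The denominator factor λ - 7 vanishes at 7 and appears to the power 1; the numerator there equals -7/13, nonzero, and no other factor vanishes.
Hence a pole whose order is the multiplicity, 1.

The point is a pole of order 1.


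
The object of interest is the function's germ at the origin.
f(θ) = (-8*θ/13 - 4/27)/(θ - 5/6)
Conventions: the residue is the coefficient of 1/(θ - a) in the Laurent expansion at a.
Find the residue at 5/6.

The residue is -232/351.

At the order-1 pole 5/6 set g(θ) = (θ - (5/6))*f(θ) = -8*θ/13 - 4/27.
Simple pole: residue = g(a) at a = 5/6, which is -232/351.


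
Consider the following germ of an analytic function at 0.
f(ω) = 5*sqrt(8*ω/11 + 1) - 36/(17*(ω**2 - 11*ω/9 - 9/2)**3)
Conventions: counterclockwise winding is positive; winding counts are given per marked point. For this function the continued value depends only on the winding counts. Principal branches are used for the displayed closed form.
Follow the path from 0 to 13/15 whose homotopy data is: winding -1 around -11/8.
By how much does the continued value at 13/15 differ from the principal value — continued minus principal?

The rational part is single-valued and drops out of the difference; each branch term changes only by its own monodromy.
(5)*sqrt(1 - ω/(-11/8)): winding -1 is odd, the square root flips sign, contributing -2*(5)*sqrt(1 - (13/15)/(-11/8)) = -2*(5)*sqrt(269/165) = -(2/33)*sqrt(44385).
Summing the contributions at ω = 13/15 gives -(2/33)*sqrt(44385).

Continued minus principal equals -(2/33)*sqrt(44385).


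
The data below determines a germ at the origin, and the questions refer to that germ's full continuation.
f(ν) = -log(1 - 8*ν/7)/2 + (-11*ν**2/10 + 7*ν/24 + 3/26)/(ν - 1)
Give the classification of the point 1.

The denominator factor ν - 1 vanishes at 1 and appears to the power 1; the numerator there equals -1081/1560, nonzero, and no other factor vanishes.
The branch terms are analytic at this point.
Hence a pole whose order is the multiplicity, 1.

The point is a pole of order 1.


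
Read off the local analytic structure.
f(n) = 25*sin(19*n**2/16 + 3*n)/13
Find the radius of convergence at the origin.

The factor -sin(19*n**2/16 + 3*n) is entire and contributes no finite singular point.
The polynomial part has no poles.
No finite singular points: the Taylor series at 0 converges everywhere.

The radius of convergence is infinite.


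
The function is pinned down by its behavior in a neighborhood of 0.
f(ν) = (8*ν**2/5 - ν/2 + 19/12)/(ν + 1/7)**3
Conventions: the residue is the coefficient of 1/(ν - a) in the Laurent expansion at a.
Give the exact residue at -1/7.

The residue is 8/5.

At the order-3 pole -1/7 set g(ν) = (ν - (-1/7))^3*f(ν) = 8*ν**2/5 - ν/2 + 19/12.
Order-3 pole: residue = g''(a)/2; g''(-1/7) = 16/5, so the residue is 8/5.


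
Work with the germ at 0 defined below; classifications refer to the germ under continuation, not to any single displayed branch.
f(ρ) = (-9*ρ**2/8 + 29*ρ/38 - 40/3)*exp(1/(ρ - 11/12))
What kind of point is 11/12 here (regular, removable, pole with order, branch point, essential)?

The point is an essential singularity.

The exponent 1/(ρ - (11/12)) has a pole at 11/12, so exp(1/(ρ - (11/12))) takes every nonzero value near it: an essential singularity (not a pole of any order).


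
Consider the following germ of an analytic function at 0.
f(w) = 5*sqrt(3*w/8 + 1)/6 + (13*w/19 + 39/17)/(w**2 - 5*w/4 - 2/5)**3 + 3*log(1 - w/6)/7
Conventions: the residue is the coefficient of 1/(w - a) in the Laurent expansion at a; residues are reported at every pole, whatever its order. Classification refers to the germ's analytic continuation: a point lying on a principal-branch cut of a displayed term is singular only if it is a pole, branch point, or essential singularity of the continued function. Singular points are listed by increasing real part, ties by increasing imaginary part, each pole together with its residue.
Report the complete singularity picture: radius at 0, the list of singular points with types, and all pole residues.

Denominator factor (w**2 - 5*w/4 - 2/5)^3: discriminant 253/80, real irrational roots 5/8 + (1/40)*sqrt(1265) and 5/8 - (1/40)*sqrt(1265); poles of order 3, moduli 5/8 + (1/40)*sqrt(1265) and -5/8 + (1/40)*sqrt(1265).
Branch term (3/7)*log(1 - w/(6)): its argument vanishes at w = 6, a logarithmic branch point, modulus 6.
Branch term (5/6)*sqrt(1 - w/(-8/3)): its argument vanishes at w = -8/3, a square-root branch point, modulus 8/3.
The radius of convergence is the smallest modulus among the singular points: -5/8 + (1/40)*sqrt(1265).
The branch terms are analytic at 5/8 - (1/40)*sqrt(1265) and contribute nothing to the residue; only the rational part matters.
The factor w**2 - 5*w/4 - 2/5 splits as (w - a)(w - a') with a = 5/8 - (1/40)*sqrt(1265), a' = 5/8 + (1/40)*sqrt(1265). At the order-3 pole a set g(w) = (w - a)^3*(rational part) = [13*w/19 + 39/17] / (w - a')^3.
Order-3 pole: residue = g''(a)/2; g''(5/8 - (1/40)*sqrt(1265)) = -(270067200/5230751471)*sqrt(1265), so the residue is -(135033600/5230751471)*sqrt(1265).
The branch terms are analytic at 5/8 + (1/40)*sqrt(1265) and contribute nothing to the residue; only the rational part matters.
The factor w**2 - 5*w/4 - 2/5 splits as (w - a)(w - a') with a = 5/8 + (1/40)*sqrt(1265), a' = 5/8 - (1/40)*sqrt(1265). At the order-3 pole a set g(w) = (w - a)^3*(rational part) = [13*w/19 + 39/17] / (w - a')^3.
Order-3 pole: residue = g''(a)/2; g''(5/8 + (1/40)*sqrt(1265)) = (270067200/5230751471)*sqrt(1265), so the residue is (135033600/5230751471)*sqrt(1265).
List the singular points by increasing real part (a conjugate pair: the negative imaginary part first).

Radius of convergence at 0: -5/8 + (1/40)*sqrt(1265).
At -8/3: an algebraic (square-root) branch point.
At 5/8 - (1/40)*sqrt(1265): a pole of order 3; residue -(135033600/5230751471)*sqrt(1265).
At 5/8 + (1/40)*sqrt(1265): a pole of order 3; residue (135033600/5230751471)*sqrt(1265).
At 6: a logarithmic branch point.


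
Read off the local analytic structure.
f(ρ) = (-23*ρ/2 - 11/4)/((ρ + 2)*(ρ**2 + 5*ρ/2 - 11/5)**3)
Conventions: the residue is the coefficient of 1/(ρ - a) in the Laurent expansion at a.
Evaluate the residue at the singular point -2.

At the order-1 pole -2 set g(ρ) = (ρ - (-2))*f(ρ) = (-23*ρ/2 - 11/4)/(ρ**2 + 5*ρ/2 - 11/5)**3.
Simple pole: residue = g(a) at a = -2, which is -10125/16384.

The residue is -10125/16384.


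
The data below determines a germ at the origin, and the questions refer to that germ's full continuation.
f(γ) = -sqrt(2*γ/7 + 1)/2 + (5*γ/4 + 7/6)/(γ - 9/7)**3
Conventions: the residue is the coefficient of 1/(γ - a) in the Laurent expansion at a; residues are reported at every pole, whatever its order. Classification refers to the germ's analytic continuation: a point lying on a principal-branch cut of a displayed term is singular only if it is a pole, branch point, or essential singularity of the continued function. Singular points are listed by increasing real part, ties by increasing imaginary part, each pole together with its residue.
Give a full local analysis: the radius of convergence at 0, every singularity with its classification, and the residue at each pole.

Radius of convergence at 0: 9/7.
At -7/2: an algebraic (square-root) branch point.
At 9/7: a pole of order 3; residue 0.

Denominator factor (γ - 9/7)^3: pole of order 3 at 9/7, modulus 9/7.
Branch term (-1/2)*sqrt(1 - γ/(-7/2)): its argument vanishes at γ = -7/2, a square-root branch point, modulus 7/2.
The radius of convergence is the smallest modulus among the singular points: 9/7.
The branch term is analytic at 9/7 and contributes nothing to the residue; only the rational part matters.
At the order-3 pole 9/7 set g(γ) = (γ - (9/7))^3*(rational part) = 5*γ/4 + 7/6.
Order-3 pole: residue = g''(a)/2; g''(9/7) = 0, so the residue is 0.
List the singular points by increasing real part (a conjugate pair: the negative imaginary part first).


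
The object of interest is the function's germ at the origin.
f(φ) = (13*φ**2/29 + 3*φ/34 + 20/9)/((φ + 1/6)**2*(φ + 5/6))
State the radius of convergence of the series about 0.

The radius of convergence is 1/6.

Denominator factor (φ + 5/6): pole of order 1 at -5/6, modulus 5/6.
Denominator factor (φ + 1/6)^2: pole of order 2 at -1/6, modulus 1/6.
The radius of convergence is the smallest modulus among the singular points: 1/6.


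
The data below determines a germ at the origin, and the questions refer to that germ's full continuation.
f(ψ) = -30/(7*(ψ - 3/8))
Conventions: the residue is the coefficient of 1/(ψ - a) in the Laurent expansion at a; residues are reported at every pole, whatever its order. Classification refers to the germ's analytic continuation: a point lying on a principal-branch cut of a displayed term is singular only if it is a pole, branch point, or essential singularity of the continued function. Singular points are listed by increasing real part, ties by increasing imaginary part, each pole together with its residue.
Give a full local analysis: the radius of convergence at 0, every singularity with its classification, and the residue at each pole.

Radius of convergence at 0: 3/8.
At 3/8: a pole of order 1; residue -30/7.

Denominator factor (ψ - 3/8): pole of order 1 at 3/8, modulus 3/8.
The radius of convergence is the smallest modulus among the singular points: 3/8.
At the order-1 pole 3/8 set g(ψ) = (ψ - (3/8))*f(ψ) = -30/7.
Simple pole: residue = g(a) at a = 3/8, which is -30/7.


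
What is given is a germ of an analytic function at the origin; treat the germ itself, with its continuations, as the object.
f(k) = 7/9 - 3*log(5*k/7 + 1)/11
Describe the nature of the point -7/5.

The point is a logarithmic branch point.

The term (-3/11)*log(1 - k/(-7/5)) has argument 1 - -7/5/(-7/5) = 0 at -7/5: a logarithmic (infinitely-sheeted) branch point; the remaining terms are analytic or single-valued there.


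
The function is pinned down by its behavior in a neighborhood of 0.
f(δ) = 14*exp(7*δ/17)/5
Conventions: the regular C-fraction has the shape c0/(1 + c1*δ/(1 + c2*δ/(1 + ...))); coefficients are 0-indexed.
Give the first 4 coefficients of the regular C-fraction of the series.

The regular C-fraction coefficients are [14/5, -7/17, 7/34, -7/102].

Taylor coefficients (expand at 0): a_0 = 14/5, a_1 = 98/85, a_2 = 343/1445, a_3 = 2401/73695.
c0 = a_0 = 14/5. Peel one level at a time: if S = 1 + c*δ/S' with S'(0) = 1, then c is the δ-coefficient of S and S' = c*δ/(S - 1).
S_1 = c0/f = 1 + (-7/17)*δ + (49/578)*δ^2 + ...; c1 = -7/17.
S_2 = c1*δ/(S_1 - 1) = 1 + (7/34)*δ + (49/3468)*δ^2 + ...; c2 = 7/34.
S_3 = c2*δ/(S_2 - 1) = 1 + (-7/102)*δ + ...; c3 = -7/102.


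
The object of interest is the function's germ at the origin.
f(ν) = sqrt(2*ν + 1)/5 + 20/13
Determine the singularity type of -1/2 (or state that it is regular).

The term (1/5)*sqrt(1 - ν/(-1/2)) has argument 1 - -1/2/(-1/2) = 0 at -1/2: a square-root (algebraic, two-sheeted) branch point; the remaining terms are analytic or single-valued there.

The point is an algebraic (square-root) branch point.


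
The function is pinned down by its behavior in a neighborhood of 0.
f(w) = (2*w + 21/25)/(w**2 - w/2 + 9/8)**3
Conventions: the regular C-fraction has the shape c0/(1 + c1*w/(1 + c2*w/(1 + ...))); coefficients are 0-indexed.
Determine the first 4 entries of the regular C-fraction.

The regular C-fraction coefficients are [3584/6075, -26/7, 8006/2457, -947548/1405053].

Taylor coefficients (expand at 0): a_0 = 3584/6075, a_1 = 13312/6075, a_2 = 32768/32805, a_3 = -19308544/4428675.
c0 = a_0 = 3584/6075. Peel one level at a time: if S = 1 + c*w/S' with S'(0) = 1, then c is the w-coefficient of S and S' = c*w/(S - 1).
S_1 = c0/f = 1 + (-26/7)*w + (16012/1323)*w^2 + ...; c1 = -26/7.
S_2 = c1*w/(S_1 - 1) = 1 + (8006/2457)*w + (270728/123201)*w^2 + ...; c2 = 8006/2457.
S_3 = c2*w/(S_2 - 1) = 1 + (-947548/1405053)*w + ...; c3 = -947548/1405053.


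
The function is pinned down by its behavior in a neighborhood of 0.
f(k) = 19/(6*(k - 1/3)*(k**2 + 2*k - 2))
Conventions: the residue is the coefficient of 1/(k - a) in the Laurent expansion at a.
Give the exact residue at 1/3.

The residue is -57/22.

At the order-1 pole 1/3 set g(k) = (k - (1/3))*f(k) = 19/(6*(k**2 + 2*k - 2)).
Simple pole: residue = g(a) at a = 1/3, which is -57/22.


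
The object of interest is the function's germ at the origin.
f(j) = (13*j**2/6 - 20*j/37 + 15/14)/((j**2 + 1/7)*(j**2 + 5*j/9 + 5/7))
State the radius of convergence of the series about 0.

Denominator factor (j**2 + 5*j/9 + 5/7): discriminant -1445/567, complex-conjugate roots (-5/18) + ((17/126)*sqrt(35))*i and (-5/18) - ((17/126)*sqrt(35))*i; poles of order 1, moduli (1/7)*sqrt(35) and (1/7)*sqrt(35).
Denominator factor (j**2 + 1/7): discriminant -4/7, complex-conjugate roots ((1/7)*sqrt(7))*i and -((1/7)*sqrt(7))*i; poles of order 1, moduli (1/7)*sqrt(7) and (1/7)*sqrt(7).
The radius of convergence is the smallest modulus among the singular points: (1/7)*sqrt(7).

The radius of convergence is (1/7)*sqrt(7).


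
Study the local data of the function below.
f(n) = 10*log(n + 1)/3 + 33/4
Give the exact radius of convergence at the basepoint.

Branch term (10/3)*log(1 - n/(-1)): its argument vanishes at n = -1, a logarithmic branch point, modulus 1.
The radius of convergence is the smallest modulus among the singular points: 1.

The radius of convergence is 1.


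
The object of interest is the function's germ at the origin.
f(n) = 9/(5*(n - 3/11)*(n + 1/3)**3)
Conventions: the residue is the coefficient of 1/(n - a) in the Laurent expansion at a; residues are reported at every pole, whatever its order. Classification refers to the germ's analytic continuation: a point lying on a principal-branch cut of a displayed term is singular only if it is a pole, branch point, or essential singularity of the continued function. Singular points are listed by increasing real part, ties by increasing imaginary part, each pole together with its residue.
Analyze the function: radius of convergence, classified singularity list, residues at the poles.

Denominator factor (n - 3/11): pole of order 1 at 3/11, modulus 3/11.
Denominator factor (n + 1/3)^3: pole of order 3 at -1/3, modulus 1/3.
The radius of convergence is the smallest modulus among the singular points: 3/11.
At the order-3 pole -1/3 set g(n) = (n - (-1/3))^3*f(n) = 9/(5*(n - 3/11)).
Order-3 pole: residue = g''(a)/2; g''(-1/3) = -323433/20000, so the residue is -323433/40000.
At the order-1 pole 3/11 set g(n) = (n - (3/11))*f(n) = 9/(5*(n + 1/3)**3).
Simple pole: residue = g(a) at a = 3/11, which is 323433/40000.
List the singular points by increasing real part (a conjugate pair: the negative imaginary part first).

Radius of convergence at 0: 3/11.
At -1/3: a pole of order 3; residue -323433/40000.
At 3/11: a pole of order 1; residue 323433/40000.


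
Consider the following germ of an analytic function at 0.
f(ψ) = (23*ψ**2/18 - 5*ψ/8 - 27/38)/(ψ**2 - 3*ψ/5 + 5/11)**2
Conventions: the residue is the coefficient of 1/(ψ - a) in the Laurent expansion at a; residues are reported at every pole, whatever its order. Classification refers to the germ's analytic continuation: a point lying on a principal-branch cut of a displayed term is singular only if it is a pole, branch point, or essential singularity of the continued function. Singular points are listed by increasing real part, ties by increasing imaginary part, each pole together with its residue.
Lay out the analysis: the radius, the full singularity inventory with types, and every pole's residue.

Radius of convergence at 0: (1/11)*sqrt(55).
At (3/10) - ((1/110)*sqrt(4411))*i: a pole of order 2; residue -((1193375/219975768)*sqrt(4411))*i.
At (3/10) + ((1/110)*sqrt(4411))*i: a pole of order 2; residue ((1193375/219975768)*sqrt(4411))*i.

Denominator factor (ψ**2 - 3*ψ/5 + 5/11)^2: discriminant -401/275, complex-conjugate roots (3/10) + ((1/110)*sqrt(4411))*i and (3/10) - ((1/110)*sqrt(4411))*i; poles of order 2, moduli (1/11)*sqrt(55) and (1/11)*sqrt(55).
The radius of convergence is the smallest modulus among the singular points: (1/11)*sqrt(55).
The factor ψ**2 - 3*ψ/5 + 5/11 splits as (ψ - a)(ψ - a') with a = (3/10) - ((1/110)*sqrt(4411))*i, a' = (3/10) + ((1/110)*sqrt(4411))*i. At the order-2 pole a set g(ψ) = (ψ - a)^2*f(ψ) = [23*ψ**2/18 - 5*ψ/8 - 27/38] / (ψ - a')^2.
Order-2 pole: residue = g'(a); g'((3/10) - ((1/110)*sqrt(4411))*i) = -((1193375/219975768)*sqrt(4411))*i, so the residue is -((1193375/219975768)*sqrt(4411))*i.
The factor ψ**2 - 3*ψ/5 + 5/11 splits as (ψ - a)(ψ - a') with a = (3/10) + ((1/110)*sqrt(4411))*i, a' = (3/10) - ((1/110)*sqrt(4411))*i. At the order-2 pole a set g(ψ) = (ψ - a)^2*f(ψ) = [23*ψ**2/18 - 5*ψ/8 - 27/38] / (ψ - a')^2.
Order-2 pole: residue = g'(a); g'((3/10) + ((1/110)*sqrt(4411))*i) = ((1193375/219975768)*sqrt(4411))*i, so the residue is ((1193375/219975768)*sqrt(4411))*i.
List the singular points by increasing real part (a conjugate pair: the negative imaginary part first).


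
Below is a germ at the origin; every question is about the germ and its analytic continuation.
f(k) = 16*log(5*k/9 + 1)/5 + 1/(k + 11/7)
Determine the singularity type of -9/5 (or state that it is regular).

The term (16/5)*log(1 - k/(-9/5)) has argument 1 - -9/5/(-9/5) = 0 at -9/5: a logarithmic (infinitely-sheeted) branch point; the remaining terms are analytic or single-valued there.

The point is a logarithmic branch point.


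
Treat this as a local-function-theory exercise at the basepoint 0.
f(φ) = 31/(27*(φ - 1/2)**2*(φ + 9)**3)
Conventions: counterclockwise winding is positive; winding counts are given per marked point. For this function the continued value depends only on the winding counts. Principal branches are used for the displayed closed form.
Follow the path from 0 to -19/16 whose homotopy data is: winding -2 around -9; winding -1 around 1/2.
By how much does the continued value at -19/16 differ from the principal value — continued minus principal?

The function is rational, hence single-valued: continuing it around any pole returns the same value, so the difference is 0.

Continued minus principal equals 0.


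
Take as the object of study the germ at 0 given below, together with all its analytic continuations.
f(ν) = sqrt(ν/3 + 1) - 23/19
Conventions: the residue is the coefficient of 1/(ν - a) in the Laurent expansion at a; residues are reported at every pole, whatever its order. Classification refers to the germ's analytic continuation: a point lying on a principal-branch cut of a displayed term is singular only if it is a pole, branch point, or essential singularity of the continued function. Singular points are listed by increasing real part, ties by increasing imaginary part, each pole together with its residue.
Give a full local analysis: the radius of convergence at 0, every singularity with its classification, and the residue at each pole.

Radius of convergence at 0: 3.
At -3: an algebraic (square-root) branch point.

Branch term (1)*sqrt(1 - ν/(-3)): its argument vanishes at ν = -3, a square-root branch point, modulus 3.
The radius of convergence is the smallest modulus among the singular points: 3.


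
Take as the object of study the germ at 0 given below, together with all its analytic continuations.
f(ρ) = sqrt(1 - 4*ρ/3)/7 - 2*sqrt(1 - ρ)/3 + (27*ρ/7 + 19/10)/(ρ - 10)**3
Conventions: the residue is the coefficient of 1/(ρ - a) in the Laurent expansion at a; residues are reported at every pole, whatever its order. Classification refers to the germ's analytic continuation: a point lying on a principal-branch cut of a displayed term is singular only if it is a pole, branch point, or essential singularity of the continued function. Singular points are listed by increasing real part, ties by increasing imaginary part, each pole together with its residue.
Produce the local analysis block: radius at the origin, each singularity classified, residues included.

Denominator factor (ρ - 10)^3: pole of order 3 at 10, modulus 10.
Branch term (-2/3)*sqrt(1 - ρ/(1)): its argument vanishes at ρ = 1, a square-root branch point, modulus 1.
Branch term (1/7)*sqrt(1 - ρ/(3/4)): its argument vanishes at ρ = 3/4, a square-root branch point, modulus 3/4.
The radius of convergence is the smallest modulus among the singular points: 3/4.
The branch terms are analytic at 10 and contribute nothing to the residue; only the rational part matters.
At the order-3 pole 10 set g(ρ) = (ρ - (10))^3*(rational part) = 27*ρ/7 + 19/10.
Order-3 pole: residue = g''(a)/2; g''(10) = 0, so the residue is 0.
List the singular points by increasing real part (a conjugate pair: the negative imaginary part first).

Radius of convergence at 0: 3/4.
At 3/4: an algebraic (square-root) branch point.
At 1: an algebraic (square-root) branch point.
At 10: a pole of order 3; residue 0.


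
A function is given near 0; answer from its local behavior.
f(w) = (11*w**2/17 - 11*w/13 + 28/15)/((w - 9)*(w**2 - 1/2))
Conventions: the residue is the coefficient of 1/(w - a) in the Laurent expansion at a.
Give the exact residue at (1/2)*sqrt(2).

The residue is 35969/1067430 - (21314/177905)*sqrt(2).

The factor w**2 - 1/2 splits as (w - a)(w - a') with a = (1/2)*sqrt(2), a' = -(1/2)*sqrt(2). At the order-1 pole a set g(w) = (w - a)*f(w) = [(11*w**2/17 - 11*w/13 + 28/15)/(w - 9)] / (w - a').
Simple pole: residue = g(a) at a = (1/2)*sqrt(2), which is 35969/1067430 - (21314/177905)*sqrt(2).


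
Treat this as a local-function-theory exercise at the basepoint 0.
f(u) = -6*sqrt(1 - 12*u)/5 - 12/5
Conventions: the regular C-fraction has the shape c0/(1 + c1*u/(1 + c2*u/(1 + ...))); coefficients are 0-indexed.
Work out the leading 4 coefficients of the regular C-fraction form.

Taylor coefficients (expand at 0): a_0 = -18/5, a_1 = 36/5, a_2 = 108/5, a_3 = 648/5.
c0 = a_0 = -18/5. Peel one level at a time: if S = 1 + c*u/S' with S'(0) = 1, then c is the u-coefficient of S and S' = c*u/(S - 1).
S_1 = c0/f = 1 + (2)*u + (10)*u^2 + ...; c1 = 2.
S_2 = c1*u/(S_1 - 1) = 1 + (-5)*u + (-9)*u^2 + ...; c2 = -5.
S_3 = c2*u/(S_2 - 1) = 1 + (-9/5)*u + ...; c3 = -9/5.

The regular C-fraction coefficients are [-18/5, 2, -5, -9/5].


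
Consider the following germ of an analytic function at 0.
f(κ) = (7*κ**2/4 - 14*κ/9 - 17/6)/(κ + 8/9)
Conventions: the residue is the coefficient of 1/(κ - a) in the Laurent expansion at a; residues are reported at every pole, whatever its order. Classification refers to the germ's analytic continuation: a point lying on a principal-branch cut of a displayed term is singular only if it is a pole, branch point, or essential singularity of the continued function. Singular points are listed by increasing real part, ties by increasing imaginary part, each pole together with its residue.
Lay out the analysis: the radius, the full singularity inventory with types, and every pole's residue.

Radius of convergence at 0: 8/9.
At -8/9: a pole of order 1; residue -11/162.

Denominator factor (κ + 8/9): pole of order 1 at -8/9, modulus 8/9.
The radius of convergence is the smallest modulus among the singular points: 8/9.
At the order-1 pole -8/9 set g(κ) = (κ - (-8/9))*f(κ) = 7*κ**2/4 - 14*κ/9 - 17/6.
Simple pole: residue = g(a) at a = -8/9, which is -11/162.


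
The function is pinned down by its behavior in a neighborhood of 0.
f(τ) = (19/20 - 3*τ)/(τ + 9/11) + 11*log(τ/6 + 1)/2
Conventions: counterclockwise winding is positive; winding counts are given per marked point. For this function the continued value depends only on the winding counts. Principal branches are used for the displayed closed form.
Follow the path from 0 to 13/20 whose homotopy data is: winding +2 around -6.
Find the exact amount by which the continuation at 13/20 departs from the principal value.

Continued minus principal equals (22)*pi*i.

The rational part is single-valued and drops out of the difference; each branch term changes only by its own monodromy.
(11/2)*log(1 - τ/(-6)): each positive loop around -6 adds 2*pi*i to the log, so winding +2 contributes (11/2)*(2)*2*pi*i = (22)*pi*i.
Summing the contributions at τ = 13/20 gives (22)*pi*i.


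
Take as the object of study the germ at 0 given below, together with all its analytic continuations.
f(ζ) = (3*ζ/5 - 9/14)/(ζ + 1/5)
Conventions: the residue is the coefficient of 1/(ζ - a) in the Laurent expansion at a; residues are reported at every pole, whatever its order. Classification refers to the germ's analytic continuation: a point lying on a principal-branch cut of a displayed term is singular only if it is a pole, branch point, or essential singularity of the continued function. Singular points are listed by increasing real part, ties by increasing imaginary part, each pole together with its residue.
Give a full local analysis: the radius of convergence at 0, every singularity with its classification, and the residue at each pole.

Denominator factor (ζ + 1/5): pole of order 1 at -1/5, modulus 1/5.
The radius of convergence is the smallest modulus among the singular points: 1/5.
At the order-1 pole -1/5 set g(ζ) = (ζ - (-1/5))*f(ζ) = 3*ζ/5 - 9/14.
Simple pole: residue = g(a) at a = -1/5, which is -267/350.

Radius of convergence at 0: 1/5.
At -1/5: a pole of order 1; residue -267/350.


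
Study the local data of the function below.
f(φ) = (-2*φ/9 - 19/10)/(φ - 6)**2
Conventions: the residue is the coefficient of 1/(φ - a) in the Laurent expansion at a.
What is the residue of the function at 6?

The residue is -2/9.

At the order-2 pole 6 set g(φ) = (φ - (6))^2*f(φ) = -2*φ/9 - 19/10.
Order-2 pole: residue = g'(a); g'(6) = -2/9, so the residue is -2/9.


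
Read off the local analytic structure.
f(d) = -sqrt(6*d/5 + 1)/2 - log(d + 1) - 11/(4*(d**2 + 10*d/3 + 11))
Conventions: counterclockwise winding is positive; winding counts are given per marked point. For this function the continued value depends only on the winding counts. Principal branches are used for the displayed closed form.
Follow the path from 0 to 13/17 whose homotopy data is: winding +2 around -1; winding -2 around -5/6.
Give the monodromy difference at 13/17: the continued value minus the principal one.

Continued minus principal equals -(4)*pi*i.

The rational part is single-valued and drops out of the difference; each branch term changes only by its own monodromy.
(-1)*log(1 - d/(-1)): each positive loop around -1 adds 2*pi*i to the log, so winding +2 contributes (-1)*(2)*2*pi*i = -(4)*pi*i.
(-1/2)*sqrt(1 - d/(-5/6)): winding -2 is even, the square root returns to the same sheet, contribution 0.
Summing the contributions at d = 13/17 gives -(4)*pi*i.


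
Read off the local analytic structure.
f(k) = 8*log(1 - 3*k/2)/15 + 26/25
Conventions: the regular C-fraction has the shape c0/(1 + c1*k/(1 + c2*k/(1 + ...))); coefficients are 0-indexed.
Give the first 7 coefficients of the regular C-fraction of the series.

The regular C-fraction coefficients are [26/25, 10/13, -79/52, -39/316, -99/158, -79/330, -337/660].

Taylor coefficients (expand at 0): a_0 = 26/25, a_1 = -4/5, a_2 = -3/5, a_3 = -3/5, a_4 = -27/40, a_5 = -81/100, a_6 = -81/80.
c0 = a_0 = 26/25. Peel one level at a time: if S = 1 + c*k/S' with S'(0) = 1, then c is the k-coefficient of S and S' = c*k/(S - 1).
S_1 = c0/f = 1 + (10/13)*k + (395/338)*k^2 + ...; c1 = 10/13.
S_2 = c1*k/(S_1 - 1) = 1 + (-79/52)*k + (-3/16)*k^2 + ...; c2 = -79/52.
S_3 = c2*k/(S_2 - 1) = 1 + (-39/316)*k + (-3861/49928)*k^2 + ...; c3 = -39/316.
S_4 = c3*k/(S_3 - 1) = 1 + (-99/158)*k + (-3/20)*k^2 + ...; c4 = -99/158.
S_5 = c4*k/(S_4 - 1) = 1 + (-79/330)*k + (-26623/217800)*k^2 + ...; c5 = -79/330.
S_6 = c5*k/(S_5 - 1) = 1 + (-337/660)*k + ...; c6 = -337/660.
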